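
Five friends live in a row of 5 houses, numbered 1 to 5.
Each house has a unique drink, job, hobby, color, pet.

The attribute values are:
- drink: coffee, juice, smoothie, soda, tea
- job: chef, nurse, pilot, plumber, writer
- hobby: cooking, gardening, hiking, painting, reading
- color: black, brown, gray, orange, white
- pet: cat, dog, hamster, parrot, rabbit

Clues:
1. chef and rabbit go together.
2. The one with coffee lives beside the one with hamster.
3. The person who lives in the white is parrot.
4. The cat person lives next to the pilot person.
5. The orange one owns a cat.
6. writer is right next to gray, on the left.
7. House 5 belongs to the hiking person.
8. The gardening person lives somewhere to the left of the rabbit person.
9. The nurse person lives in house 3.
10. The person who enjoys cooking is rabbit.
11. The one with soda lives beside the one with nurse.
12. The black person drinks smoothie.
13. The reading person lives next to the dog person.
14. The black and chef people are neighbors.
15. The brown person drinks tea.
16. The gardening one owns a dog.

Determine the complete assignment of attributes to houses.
Solution:

House | Drink | Job | Hobby | Color | Pet
-----------------------------------------
  1   | coffee | writer | painting | orange | cat
  2   | soda | pilot | reading | gray | hamster
  3   | smoothie | nurse | gardening | black | dog
  4   | tea | chef | cooking | brown | rabbit
  5   | juice | plumber | hiking | white | parrot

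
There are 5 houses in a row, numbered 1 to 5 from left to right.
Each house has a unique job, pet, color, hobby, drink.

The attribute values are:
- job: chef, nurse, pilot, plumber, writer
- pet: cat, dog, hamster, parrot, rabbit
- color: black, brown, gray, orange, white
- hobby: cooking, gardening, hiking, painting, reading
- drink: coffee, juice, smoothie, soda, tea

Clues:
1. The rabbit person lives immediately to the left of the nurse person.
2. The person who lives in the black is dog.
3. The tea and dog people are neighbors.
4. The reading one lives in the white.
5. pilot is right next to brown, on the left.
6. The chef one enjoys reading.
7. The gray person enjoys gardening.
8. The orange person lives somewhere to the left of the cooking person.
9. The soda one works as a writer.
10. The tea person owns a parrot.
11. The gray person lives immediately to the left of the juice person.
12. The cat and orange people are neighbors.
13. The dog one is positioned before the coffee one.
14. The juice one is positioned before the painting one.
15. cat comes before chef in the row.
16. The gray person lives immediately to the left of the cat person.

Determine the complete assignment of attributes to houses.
Solution:

House | Job | Pet | Color | Hobby | Drink
-----------------------------------------
  1   | pilot | rabbit | gray | gardening | smoothie
  2   | nurse | cat | brown | hiking | juice
  3   | plumber | parrot | orange | painting | tea
  4   | writer | dog | black | cooking | soda
  5   | chef | hamster | white | reading | coffee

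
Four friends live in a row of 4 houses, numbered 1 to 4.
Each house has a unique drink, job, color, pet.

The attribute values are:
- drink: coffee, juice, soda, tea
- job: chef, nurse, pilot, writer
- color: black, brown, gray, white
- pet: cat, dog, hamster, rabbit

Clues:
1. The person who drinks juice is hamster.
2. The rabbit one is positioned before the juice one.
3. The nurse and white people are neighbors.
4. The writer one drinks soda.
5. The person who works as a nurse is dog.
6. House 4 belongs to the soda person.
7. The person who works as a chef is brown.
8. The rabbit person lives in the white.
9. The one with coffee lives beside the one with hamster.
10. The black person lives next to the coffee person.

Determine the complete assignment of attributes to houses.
Solution:

House | Drink | Job | Color | Pet
---------------------------------
  1   | tea | nurse | black | dog
  2   | coffee | pilot | white | rabbit
  3   | juice | chef | brown | hamster
  4   | soda | writer | gray | cat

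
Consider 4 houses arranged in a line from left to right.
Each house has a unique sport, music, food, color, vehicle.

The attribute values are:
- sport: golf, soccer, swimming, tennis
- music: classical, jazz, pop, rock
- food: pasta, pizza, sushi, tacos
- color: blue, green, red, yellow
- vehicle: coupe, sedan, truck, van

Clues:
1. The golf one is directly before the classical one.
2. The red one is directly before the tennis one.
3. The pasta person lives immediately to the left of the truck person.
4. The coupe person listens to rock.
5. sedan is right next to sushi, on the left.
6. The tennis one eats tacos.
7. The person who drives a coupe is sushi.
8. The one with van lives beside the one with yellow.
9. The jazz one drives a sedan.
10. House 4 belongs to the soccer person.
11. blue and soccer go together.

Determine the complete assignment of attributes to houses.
Solution:

House | Sport | Music | Food | Color | Vehicle
----------------------------------------------
  1   | golf | pop | pasta | red | van
  2   | tennis | classical | tacos | yellow | truck
  3   | swimming | jazz | pizza | green | sedan
  4   | soccer | rock | sushi | blue | coupe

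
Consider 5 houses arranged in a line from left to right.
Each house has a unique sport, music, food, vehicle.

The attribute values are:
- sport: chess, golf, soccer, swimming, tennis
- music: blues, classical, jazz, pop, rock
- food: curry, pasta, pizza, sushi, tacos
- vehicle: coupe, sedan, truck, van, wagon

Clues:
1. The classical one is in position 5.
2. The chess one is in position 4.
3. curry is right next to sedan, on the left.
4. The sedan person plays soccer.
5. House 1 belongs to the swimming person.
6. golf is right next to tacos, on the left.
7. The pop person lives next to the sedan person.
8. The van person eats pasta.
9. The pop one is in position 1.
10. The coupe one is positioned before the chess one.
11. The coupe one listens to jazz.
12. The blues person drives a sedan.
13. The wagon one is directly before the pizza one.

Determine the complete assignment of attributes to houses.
Solution:

House | Sport | Music | Food | Vehicle
--------------------------------------
  1   | swimming | pop | curry | wagon
  2   | soccer | blues | pizza | sedan
  3   | golf | jazz | sushi | coupe
  4   | chess | rock | tacos | truck
  5   | tennis | classical | pasta | van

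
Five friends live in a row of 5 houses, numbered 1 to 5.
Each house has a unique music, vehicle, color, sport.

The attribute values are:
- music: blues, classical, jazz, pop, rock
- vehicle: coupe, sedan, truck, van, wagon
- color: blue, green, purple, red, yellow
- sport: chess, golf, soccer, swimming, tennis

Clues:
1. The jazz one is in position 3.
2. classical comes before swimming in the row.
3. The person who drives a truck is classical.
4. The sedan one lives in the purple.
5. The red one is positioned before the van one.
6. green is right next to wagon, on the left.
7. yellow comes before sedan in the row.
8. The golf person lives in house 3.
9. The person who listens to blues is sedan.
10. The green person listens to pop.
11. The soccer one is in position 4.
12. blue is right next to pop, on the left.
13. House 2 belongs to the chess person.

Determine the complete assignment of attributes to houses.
Solution:

House | Music | Vehicle | Color | Sport
---------------------------------------
  1   | classical | truck | blue | tennis
  2   | pop | coupe | green | chess
  3   | jazz | wagon | red | golf
  4   | rock | van | yellow | soccer
  5   | blues | sedan | purple | swimming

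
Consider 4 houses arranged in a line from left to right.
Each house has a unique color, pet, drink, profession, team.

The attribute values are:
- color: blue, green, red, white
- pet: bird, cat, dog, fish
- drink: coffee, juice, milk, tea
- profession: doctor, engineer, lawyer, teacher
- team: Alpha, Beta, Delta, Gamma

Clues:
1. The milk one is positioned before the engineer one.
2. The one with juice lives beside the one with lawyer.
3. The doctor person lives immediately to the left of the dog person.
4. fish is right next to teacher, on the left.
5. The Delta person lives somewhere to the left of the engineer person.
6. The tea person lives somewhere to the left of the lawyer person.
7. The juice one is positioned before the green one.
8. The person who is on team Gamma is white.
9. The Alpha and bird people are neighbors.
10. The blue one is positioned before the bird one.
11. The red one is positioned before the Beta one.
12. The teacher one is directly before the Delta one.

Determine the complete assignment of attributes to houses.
Solution:

House | Color | Pet | Drink | Profession | Team
-----------------------------------------------
  1   | white | fish | tea | doctor | Gamma
  2   | blue | dog | juice | teacher | Alpha
  3   | red | bird | milk | lawyer | Delta
  4   | green | cat | coffee | engineer | Beta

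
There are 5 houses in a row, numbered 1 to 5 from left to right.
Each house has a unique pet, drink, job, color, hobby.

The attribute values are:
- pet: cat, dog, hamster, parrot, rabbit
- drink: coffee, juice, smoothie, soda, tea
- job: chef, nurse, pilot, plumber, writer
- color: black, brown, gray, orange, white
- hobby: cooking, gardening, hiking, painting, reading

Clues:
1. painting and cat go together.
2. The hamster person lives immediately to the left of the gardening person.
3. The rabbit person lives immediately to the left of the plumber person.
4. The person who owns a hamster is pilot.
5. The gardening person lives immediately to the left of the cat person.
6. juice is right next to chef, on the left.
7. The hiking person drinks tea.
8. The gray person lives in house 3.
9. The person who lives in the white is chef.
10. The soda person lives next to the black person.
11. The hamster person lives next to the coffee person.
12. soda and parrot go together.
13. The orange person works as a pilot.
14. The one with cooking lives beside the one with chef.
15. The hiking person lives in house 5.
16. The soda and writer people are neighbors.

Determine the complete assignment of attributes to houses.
Solution:

House | Pet | Drink | Job | Color | Hobby
-----------------------------------------
  1   | hamster | juice | pilot | orange | cooking
  2   | rabbit | coffee | chef | white | gardening
  3   | cat | smoothie | plumber | gray | painting
  4   | parrot | soda | nurse | brown | reading
  5   | dog | tea | writer | black | hiking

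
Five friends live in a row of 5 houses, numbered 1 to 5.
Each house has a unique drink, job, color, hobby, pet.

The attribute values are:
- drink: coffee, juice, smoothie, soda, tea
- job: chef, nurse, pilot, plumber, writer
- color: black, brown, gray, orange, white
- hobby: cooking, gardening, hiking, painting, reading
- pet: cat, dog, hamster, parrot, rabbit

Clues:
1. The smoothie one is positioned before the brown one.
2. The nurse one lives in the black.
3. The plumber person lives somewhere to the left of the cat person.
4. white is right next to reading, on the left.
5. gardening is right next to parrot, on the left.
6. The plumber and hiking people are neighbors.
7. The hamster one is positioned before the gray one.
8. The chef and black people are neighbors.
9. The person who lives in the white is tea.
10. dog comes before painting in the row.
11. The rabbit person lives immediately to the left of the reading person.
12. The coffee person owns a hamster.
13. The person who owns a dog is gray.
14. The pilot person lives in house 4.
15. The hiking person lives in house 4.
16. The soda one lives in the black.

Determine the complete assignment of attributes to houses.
Solution:

House | Drink | Job | Color | Hobby | Pet
-----------------------------------------
  1   | tea | chef | white | gardening | rabbit
  2   | soda | nurse | black | reading | parrot
  3   | coffee | plumber | orange | cooking | hamster
  4   | smoothie | pilot | gray | hiking | dog
  5   | juice | writer | brown | painting | cat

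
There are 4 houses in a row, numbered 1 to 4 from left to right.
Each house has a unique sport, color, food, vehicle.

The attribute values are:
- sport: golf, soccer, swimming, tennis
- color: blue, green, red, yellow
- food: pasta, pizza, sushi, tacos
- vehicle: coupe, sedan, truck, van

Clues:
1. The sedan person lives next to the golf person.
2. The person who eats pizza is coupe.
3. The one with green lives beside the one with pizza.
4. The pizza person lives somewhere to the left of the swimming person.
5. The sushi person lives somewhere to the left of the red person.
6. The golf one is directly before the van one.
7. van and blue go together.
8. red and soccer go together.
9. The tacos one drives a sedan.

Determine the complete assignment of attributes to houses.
Solution:

House | Sport | Color | Food | Vehicle
--------------------------------------
  1   | tennis | green | tacos | sedan
  2   | golf | yellow | pizza | coupe
  3   | swimming | blue | sushi | van
  4   | soccer | red | pasta | truck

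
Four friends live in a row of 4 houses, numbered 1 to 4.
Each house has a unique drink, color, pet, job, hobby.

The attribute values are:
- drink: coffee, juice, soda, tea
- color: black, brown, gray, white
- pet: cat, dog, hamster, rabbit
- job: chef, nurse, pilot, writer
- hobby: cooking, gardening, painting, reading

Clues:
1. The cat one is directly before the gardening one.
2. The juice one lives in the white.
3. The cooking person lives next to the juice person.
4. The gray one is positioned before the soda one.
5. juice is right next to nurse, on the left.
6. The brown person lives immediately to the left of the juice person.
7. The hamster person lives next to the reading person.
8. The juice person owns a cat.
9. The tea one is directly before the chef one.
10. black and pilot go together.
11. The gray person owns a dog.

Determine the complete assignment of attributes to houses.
Solution:

House | Drink | Color | Pet | Job | Hobby
-----------------------------------------
  1   | tea | brown | hamster | writer | cooking
  2   | juice | white | cat | chef | reading
  3   | coffee | gray | dog | nurse | gardening
  4   | soda | black | rabbit | pilot | painting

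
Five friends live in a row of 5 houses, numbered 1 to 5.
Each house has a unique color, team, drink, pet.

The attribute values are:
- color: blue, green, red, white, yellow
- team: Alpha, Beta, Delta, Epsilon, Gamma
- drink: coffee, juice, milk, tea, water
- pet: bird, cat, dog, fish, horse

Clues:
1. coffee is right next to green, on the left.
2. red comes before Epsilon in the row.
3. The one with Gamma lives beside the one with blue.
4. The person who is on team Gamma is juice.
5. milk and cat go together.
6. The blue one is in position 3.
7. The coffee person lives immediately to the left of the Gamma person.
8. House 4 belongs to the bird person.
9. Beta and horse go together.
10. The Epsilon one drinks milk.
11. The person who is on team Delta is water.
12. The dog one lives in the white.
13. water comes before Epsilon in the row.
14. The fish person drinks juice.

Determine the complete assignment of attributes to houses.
Solution:

House | Color | Team | Drink | Pet
----------------------------------
  1   | white | Alpha | coffee | dog
  2   | green | Gamma | juice | fish
  3   | blue | Beta | tea | horse
  4   | red | Delta | water | bird
  5   | yellow | Epsilon | milk | cat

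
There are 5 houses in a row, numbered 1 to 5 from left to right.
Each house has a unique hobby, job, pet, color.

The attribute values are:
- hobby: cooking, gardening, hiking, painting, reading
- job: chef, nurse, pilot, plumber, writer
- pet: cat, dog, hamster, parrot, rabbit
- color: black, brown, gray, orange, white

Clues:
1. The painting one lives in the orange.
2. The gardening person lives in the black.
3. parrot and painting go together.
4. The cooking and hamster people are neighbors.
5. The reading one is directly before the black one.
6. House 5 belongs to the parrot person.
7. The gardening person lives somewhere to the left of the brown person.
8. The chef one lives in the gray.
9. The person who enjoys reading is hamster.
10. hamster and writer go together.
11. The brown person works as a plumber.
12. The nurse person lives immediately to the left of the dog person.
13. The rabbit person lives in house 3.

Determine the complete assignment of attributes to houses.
Solution:

House | Hobby | Job | Pet | Color
---------------------------------
  1   | cooking | chef | cat | gray
  2   | reading | writer | hamster | white
  3   | gardening | nurse | rabbit | black
  4   | hiking | plumber | dog | brown
  5   | painting | pilot | parrot | orange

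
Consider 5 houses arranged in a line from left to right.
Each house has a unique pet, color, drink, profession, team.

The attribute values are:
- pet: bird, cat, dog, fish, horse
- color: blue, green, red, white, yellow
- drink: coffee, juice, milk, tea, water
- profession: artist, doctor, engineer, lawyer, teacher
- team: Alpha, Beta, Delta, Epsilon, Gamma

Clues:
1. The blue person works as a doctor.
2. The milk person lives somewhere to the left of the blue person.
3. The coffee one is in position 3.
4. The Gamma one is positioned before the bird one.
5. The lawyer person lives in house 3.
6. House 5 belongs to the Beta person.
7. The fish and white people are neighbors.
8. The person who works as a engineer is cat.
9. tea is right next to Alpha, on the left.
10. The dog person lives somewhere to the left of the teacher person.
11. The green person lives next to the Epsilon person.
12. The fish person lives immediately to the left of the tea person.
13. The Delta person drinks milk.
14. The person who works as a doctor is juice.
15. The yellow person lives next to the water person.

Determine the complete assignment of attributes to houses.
Solution:

House | Pet | Color | Drink | Profession | Team
-----------------------------------------------
  1   | fish | green | milk | artist | Delta
  2   | cat | white | tea | engineer | Epsilon
  3   | dog | yellow | coffee | lawyer | Alpha
  4   | horse | red | water | teacher | Gamma
  5   | bird | blue | juice | doctor | Beta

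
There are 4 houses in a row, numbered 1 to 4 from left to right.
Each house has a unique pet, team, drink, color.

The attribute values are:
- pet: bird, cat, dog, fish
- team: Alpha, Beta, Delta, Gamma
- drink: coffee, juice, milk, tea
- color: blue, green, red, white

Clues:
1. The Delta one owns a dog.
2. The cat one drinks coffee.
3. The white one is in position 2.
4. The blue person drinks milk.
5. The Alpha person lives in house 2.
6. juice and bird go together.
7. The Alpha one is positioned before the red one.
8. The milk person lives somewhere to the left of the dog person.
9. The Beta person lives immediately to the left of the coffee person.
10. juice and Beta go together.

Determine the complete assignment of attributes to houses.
Solution:

House | Pet | Team | Drink | Color
----------------------------------
  1   | bird | Beta | juice | green
  2   | cat | Alpha | coffee | white
  3   | fish | Gamma | milk | blue
  4   | dog | Delta | tea | red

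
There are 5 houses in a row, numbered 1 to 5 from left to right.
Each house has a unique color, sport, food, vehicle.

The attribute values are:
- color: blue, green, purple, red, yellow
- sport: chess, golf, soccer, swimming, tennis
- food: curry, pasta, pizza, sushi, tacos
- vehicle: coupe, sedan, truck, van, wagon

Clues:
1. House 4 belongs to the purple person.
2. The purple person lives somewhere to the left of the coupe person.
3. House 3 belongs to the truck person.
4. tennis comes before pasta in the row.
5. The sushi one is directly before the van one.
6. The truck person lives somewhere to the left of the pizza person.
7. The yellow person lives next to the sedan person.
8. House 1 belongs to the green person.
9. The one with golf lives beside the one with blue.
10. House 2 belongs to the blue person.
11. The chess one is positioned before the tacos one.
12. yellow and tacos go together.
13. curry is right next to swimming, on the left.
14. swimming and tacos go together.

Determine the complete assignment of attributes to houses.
Solution:

House | Color | Sport | Food | Vehicle
--------------------------------------
  1   | green | golf | sushi | wagon
  2   | blue | chess | curry | van
  3   | yellow | swimming | tacos | truck
  4   | purple | tennis | pizza | sedan
  5   | red | soccer | pasta | coupe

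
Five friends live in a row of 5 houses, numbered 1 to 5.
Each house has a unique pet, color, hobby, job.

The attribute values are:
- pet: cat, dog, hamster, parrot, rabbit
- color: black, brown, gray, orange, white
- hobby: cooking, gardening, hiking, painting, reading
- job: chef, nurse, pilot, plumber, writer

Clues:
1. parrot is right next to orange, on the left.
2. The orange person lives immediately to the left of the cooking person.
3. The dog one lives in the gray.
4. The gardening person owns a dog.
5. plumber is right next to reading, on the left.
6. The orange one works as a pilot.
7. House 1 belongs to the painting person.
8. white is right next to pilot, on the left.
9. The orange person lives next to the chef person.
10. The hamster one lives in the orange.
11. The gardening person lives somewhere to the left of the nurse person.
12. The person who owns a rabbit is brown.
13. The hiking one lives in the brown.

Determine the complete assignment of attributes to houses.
Solution:

House | Pet | Color | Hobby | Job
---------------------------------
  1   | parrot | white | painting | plumber
  2   | hamster | orange | reading | pilot
  3   | cat | black | cooking | chef
  4   | dog | gray | gardening | writer
  5   | rabbit | brown | hiking | nurse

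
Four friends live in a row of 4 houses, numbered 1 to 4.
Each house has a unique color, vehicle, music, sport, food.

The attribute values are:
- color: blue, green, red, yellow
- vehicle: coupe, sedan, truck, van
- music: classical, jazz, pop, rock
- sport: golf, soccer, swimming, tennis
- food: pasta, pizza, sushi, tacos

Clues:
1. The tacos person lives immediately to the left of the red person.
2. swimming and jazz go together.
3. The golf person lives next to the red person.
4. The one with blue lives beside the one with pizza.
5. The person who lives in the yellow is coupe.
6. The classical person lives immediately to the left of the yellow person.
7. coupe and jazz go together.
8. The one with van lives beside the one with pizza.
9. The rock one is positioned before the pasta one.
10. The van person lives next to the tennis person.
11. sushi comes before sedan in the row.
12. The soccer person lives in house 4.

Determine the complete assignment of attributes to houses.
Solution:

House | Color | Vehicle | Music | Sport | Food
----------------------------------------------
  1   | blue | van | rock | golf | tacos
  2   | red | truck | classical | tennis | pizza
  3   | yellow | coupe | jazz | swimming | sushi
  4   | green | sedan | pop | soccer | pasta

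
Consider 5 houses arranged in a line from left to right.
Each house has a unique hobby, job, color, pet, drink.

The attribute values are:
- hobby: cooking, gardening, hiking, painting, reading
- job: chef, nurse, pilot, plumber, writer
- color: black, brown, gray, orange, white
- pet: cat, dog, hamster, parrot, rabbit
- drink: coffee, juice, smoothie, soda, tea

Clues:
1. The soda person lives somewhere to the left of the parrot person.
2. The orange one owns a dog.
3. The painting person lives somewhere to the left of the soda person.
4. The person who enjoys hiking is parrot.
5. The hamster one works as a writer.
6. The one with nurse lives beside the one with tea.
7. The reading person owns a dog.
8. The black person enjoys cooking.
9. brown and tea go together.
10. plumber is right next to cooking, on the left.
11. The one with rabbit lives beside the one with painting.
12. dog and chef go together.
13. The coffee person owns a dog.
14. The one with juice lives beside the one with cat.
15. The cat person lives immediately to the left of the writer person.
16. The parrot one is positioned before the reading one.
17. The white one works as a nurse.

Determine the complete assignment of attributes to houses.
Solution:

House | Hobby | Job | Color | Pet | Drink
-----------------------------------------
  1   | gardening | nurse | white | rabbit | juice
  2   | painting | plumber | brown | cat | tea
  3   | cooking | writer | black | hamster | soda
  4   | hiking | pilot | gray | parrot | smoothie
  5   | reading | chef | orange | dog | coffee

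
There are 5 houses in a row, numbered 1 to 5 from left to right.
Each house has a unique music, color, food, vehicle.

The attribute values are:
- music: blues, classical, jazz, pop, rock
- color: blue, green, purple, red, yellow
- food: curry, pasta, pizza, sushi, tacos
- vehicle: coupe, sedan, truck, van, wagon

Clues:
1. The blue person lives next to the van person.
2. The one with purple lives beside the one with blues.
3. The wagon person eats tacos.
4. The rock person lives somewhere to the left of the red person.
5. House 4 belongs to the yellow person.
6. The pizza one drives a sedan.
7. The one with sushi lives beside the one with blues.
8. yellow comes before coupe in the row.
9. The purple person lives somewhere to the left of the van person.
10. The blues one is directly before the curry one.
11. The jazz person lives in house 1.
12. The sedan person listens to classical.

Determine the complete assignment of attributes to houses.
Solution:

House | Music | Color | Food | Vehicle
--------------------------------------
  1   | jazz | purple | sushi | truck
  2   | blues | blue | tacos | wagon
  3   | rock | green | curry | van
  4   | classical | yellow | pizza | sedan
  5   | pop | red | pasta | coupe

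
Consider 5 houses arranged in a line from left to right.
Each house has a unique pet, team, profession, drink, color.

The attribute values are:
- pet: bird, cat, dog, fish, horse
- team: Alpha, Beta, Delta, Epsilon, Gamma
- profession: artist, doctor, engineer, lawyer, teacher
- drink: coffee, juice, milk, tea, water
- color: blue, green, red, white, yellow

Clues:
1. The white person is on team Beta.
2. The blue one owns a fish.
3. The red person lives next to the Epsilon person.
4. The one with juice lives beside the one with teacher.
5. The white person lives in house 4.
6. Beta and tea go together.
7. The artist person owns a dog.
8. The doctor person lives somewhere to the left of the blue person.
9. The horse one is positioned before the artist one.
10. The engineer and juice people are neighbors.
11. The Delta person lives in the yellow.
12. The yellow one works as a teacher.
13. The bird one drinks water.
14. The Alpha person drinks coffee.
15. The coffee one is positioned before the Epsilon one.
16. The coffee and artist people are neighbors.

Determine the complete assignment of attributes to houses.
Solution:

House | Pet | Team | Profession | Drink | Color
-----------------------------------------------
  1   | horse | Alpha | engineer | coffee | red
  2   | dog | Epsilon | artist | juice | green
  3   | bird | Delta | teacher | water | yellow
  4   | cat | Beta | doctor | tea | white
  5   | fish | Gamma | lawyer | milk | blue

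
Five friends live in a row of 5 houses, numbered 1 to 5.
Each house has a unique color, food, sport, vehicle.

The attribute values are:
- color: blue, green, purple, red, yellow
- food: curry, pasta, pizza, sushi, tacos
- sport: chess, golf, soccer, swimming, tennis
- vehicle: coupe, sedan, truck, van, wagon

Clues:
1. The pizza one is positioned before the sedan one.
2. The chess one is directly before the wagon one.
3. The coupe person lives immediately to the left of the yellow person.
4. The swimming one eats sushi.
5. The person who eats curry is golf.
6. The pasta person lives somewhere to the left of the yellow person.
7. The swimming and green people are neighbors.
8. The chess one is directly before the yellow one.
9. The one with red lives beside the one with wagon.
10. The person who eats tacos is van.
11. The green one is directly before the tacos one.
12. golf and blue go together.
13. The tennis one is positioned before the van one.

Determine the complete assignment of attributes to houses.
Solution:

House | Color | Food | Sport | Vehicle
--------------------------------------
  1   | red | pasta | chess | coupe
  2   | yellow | sushi | swimming | wagon
  3   | green | pizza | tennis | truck
  4   | purple | tacos | soccer | van
  5   | blue | curry | golf | sedan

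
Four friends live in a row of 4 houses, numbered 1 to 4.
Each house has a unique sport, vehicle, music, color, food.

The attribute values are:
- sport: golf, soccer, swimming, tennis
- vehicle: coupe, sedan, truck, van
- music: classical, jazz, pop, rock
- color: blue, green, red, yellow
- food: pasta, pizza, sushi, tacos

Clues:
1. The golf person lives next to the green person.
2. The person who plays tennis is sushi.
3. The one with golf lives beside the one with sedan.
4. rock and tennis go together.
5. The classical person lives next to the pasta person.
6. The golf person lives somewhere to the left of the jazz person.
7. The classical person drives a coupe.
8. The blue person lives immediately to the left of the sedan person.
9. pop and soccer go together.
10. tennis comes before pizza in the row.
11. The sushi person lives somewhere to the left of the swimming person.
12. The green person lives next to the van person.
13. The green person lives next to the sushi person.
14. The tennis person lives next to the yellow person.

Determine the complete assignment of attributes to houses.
Solution:

House | Sport | Vehicle | Music | Color | Food
----------------------------------------------
  1   | golf | coupe | classical | blue | tacos
  2   | soccer | sedan | pop | green | pasta
  3   | tennis | van | rock | red | sushi
  4   | swimming | truck | jazz | yellow | pizza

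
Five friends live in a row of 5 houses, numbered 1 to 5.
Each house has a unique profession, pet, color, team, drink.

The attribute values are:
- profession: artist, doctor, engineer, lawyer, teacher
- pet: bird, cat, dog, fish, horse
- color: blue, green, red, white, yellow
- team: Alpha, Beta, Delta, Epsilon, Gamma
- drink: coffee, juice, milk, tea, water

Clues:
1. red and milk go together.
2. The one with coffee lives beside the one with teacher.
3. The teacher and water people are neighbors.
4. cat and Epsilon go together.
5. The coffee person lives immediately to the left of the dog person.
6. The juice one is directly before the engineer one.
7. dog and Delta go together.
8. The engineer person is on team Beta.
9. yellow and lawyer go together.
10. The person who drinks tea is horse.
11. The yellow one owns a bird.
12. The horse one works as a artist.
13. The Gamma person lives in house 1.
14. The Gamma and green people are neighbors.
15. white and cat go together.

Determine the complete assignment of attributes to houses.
Solution:

House | Profession | Pet | Color | Team | Drink
-----------------------------------------------
  1   | lawyer | bird | yellow | Gamma | juice
  2   | engineer | fish | green | Beta | coffee
  3   | teacher | dog | red | Delta | milk
  4   | doctor | cat | white | Epsilon | water
  5   | artist | horse | blue | Alpha | tea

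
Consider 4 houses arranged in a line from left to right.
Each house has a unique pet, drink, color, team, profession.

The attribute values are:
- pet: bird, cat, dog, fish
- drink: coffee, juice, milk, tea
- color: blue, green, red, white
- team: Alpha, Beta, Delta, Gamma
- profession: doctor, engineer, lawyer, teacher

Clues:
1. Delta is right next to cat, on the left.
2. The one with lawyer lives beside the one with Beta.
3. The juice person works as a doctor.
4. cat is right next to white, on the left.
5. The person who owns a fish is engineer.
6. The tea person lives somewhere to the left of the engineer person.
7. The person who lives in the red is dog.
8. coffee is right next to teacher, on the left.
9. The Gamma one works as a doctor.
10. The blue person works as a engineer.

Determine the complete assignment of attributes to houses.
Solution:

House | Pet | Drink | Color | Team | Profession
-----------------------------------------------
  1   | dog | coffee | red | Delta | lawyer
  2   | cat | tea | green | Beta | teacher
  3   | bird | juice | white | Gamma | doctor
  4   | fish | milk | blue | Alpha | engineer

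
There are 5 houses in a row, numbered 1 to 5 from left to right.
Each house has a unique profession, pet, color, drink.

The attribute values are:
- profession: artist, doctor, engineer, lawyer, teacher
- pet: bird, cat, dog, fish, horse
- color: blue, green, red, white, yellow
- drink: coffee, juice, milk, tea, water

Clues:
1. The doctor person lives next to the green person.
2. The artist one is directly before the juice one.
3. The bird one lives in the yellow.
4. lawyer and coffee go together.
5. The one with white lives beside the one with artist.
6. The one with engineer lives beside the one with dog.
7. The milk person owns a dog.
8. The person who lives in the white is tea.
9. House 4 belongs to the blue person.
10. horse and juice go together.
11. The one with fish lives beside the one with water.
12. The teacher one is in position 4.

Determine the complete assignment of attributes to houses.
Solution:

House | Profession | Pet | Color | Drink
----------------------------------------
  1   | doctor | fish | white | tea
  2   | artist | cat | green | water
  3   | engineer | horse | red | juice
  4   | teacher | dog | blue | milk
  5   | lawyer | bird | yellow | coffee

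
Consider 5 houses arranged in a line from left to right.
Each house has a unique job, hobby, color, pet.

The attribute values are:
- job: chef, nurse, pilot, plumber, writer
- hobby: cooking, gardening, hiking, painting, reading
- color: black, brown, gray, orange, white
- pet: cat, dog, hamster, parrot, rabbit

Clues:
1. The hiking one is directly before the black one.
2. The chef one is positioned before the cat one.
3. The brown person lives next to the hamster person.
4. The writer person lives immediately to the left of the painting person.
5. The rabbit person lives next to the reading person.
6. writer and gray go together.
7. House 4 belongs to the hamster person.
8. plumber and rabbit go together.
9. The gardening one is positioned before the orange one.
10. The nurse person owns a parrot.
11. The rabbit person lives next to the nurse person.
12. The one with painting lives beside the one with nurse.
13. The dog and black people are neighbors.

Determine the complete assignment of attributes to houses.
Solution:

House | Job | Hobby | Color | Pet
---------------------------------
  1   | writer | hiking | gray | dog
  2   | plumber | painting | black | rabbit
  3   | nurse | reading | brown | parrot
  4   | chef | gardening | white | hamster
  5   | pilot | cooking | orange | cat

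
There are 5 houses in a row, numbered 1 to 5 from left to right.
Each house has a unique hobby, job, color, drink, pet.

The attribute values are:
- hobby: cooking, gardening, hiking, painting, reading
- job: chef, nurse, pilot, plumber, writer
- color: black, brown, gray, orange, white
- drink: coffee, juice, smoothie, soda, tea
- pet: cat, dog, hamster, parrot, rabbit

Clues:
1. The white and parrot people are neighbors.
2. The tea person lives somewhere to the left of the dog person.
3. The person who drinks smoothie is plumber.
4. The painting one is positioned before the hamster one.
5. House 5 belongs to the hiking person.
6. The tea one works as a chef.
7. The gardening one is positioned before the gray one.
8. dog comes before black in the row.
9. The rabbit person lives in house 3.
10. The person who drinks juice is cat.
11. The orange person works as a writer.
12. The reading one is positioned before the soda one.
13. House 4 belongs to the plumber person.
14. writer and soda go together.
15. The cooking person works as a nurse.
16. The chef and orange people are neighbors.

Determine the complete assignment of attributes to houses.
Solution:

House | Hobby | Job | Color | Drink | Pet
-----------------------------------------
  1   | cooking | nurse | white | juice | cat
  2   | reading | chef | brown | tea | parrot
  3   | gardening | writer | orange | soda | rabbit
  4   | painting | plumber | gray | smoothie | dog
  5   | hiking | pilot | black | coffee | hamster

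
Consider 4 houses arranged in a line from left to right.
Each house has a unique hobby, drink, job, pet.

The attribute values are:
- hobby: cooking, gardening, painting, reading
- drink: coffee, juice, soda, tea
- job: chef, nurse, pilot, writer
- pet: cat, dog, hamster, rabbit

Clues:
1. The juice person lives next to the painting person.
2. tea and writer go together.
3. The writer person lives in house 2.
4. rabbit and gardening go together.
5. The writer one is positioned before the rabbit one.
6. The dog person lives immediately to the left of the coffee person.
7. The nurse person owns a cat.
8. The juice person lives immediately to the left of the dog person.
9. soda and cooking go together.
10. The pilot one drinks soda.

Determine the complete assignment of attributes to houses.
Solution:

House | Hobby | Drink | Job | Pet
---------------------------------
  1   | reading | juice | nurse | cat
  2   | painting | tea | writer | dog
  3   | gardening | coffee | chef | rabbit
  4   | cooking | soda | pilot | hamster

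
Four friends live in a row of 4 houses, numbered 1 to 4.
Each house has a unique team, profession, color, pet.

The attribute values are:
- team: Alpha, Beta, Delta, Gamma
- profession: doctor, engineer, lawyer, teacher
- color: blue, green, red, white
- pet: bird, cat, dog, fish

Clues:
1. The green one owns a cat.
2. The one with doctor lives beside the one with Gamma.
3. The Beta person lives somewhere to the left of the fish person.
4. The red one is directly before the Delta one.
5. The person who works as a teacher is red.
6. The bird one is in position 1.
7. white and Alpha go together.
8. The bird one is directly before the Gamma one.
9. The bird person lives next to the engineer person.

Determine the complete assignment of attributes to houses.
Solution:

House | Team | Profession | Color | Pet
---------------------------------------
  1   | Alpha | doctor | white | bird
  2   | Gamma | engineer | green | cat
  3   | Beta | teacher | red | dog
  4   | Delta | lawyer | blue | fish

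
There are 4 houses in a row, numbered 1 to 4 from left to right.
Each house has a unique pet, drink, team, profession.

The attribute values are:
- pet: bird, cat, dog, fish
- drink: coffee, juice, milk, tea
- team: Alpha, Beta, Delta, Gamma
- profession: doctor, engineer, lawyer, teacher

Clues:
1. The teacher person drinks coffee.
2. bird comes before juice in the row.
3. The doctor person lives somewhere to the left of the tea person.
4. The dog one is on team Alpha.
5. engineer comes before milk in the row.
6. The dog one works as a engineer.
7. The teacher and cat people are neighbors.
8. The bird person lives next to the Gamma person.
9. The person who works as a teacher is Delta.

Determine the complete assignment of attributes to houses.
Solution:

House | Pet | Drink | Team | Profession
---------------------------------------
  1   | bird | coffee | Delta | teacher
  2   | cat | juice | Gamma | doctor
  3   | dog | tea | Alpha | engineer
  4   | fish | milk | Beta | lawyer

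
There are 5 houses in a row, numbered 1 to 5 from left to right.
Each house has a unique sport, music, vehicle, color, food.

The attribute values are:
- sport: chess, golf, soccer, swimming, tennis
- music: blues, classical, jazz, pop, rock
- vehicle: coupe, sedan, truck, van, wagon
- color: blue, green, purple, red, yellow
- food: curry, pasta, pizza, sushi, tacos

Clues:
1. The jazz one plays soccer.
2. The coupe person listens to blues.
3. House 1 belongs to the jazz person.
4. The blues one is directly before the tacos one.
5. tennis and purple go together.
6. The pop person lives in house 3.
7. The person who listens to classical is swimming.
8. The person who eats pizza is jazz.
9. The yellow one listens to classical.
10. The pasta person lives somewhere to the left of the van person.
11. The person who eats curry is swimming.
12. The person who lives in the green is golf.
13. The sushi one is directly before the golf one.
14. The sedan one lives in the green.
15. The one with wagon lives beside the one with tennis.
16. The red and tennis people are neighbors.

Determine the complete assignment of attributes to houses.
Solution:

House | Sport | Music | Vehicle | Color | Food
----------------------------------------------
  1   | soccer | jazz | wagon | red | pizza
  2   | tennis | blues | coupe | purple | sushi
  3   | golf | pop | sedan | green | tacos
  4   | chess | rock | truck | blue | pasta
  5   | swimming | classical | van | yellow | curry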